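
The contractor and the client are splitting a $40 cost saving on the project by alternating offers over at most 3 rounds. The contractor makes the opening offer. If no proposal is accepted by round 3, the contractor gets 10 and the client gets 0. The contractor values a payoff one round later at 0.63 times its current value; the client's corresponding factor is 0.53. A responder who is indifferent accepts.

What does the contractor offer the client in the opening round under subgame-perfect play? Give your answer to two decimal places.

Round 3 (the contractor proposes): rejection yields 0 for the client; the contractor offers 0 and keeps 40.
Round 2 (the client proposes): the contractor can get 40 next round, worth 0.63 × 40 = 25.2 now, so the client offers 25.2, keeping 14.8.
Round 1 (the contractor proposes): the client can get 14.8 next round, worth 0.53 × 14.8 = 7.844 now, so the contractor offers 7.844, keeping 32.156.

7.84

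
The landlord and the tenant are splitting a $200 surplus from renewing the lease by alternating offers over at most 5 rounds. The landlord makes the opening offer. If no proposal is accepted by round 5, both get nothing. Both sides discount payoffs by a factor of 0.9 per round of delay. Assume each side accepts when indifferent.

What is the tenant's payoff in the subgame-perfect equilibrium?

32.58

Round 5 (the landlord proposes): the tenant will accept anything ≥ 0, so the landlord offers 0 and keeps 200.
Round 4 (the tenant proposes): the landlord can get 200 next round, worth 0.9 × 200 = 180 now. The tenant offers 180 and keeps 200 − 180 = 20.
Round 3 (the landlord proposes): the tenant can get 20 next round, worth 0.9 × 20 = 18 now. The landlord offers 18 and keeps 200 − 18 = 182.
Round 2 (the tenant proposes): the landlord can get 182 next round, worth 0.9 × 182 = 163.8 now; the tenant offers that and keeps 36.2.
Round 1 (the landlord proposes): the tenant can get 36.2 next round, worth 0.9 × 36.2 = 32.58 now, so the landlord offers 32.58, keeping 167.42.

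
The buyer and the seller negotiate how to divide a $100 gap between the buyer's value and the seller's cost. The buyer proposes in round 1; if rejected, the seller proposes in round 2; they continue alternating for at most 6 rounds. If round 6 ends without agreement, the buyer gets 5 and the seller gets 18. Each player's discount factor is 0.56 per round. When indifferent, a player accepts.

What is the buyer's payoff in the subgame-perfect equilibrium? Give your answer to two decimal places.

62.40

Round 6 (the seller proposes): the buyer gets 5 if talks fail, so the seller offers 5 and keeps 95.
Round 5 (the buyer proposes): the seller can get 95 next round, worth 0.56 × 95 = 53.2 now; the buyer offers that and keeps 46.8.
Round 4 (the seller proposes): the buyer can get 46.8 next round, worth 0.56 × 46.8 = 26.208 now, so the seller offers 26.208, keeping 73.792.
Round 3 (the buyer proposes): the seller can get 73.792 next round, worth 0.56 × 73.792 = 41.32352 now; the buyer offers that and keeps 58.67648.
Round 2 (the seller proposes): the buyer can get 58.67648 next round, worth 0.56 × 58.67648 = 32.8588288 now; the seller offers that and keeps 67.1411712.
Round 1 (the buyer proposes): the seller can get 67.1411712 next round, worth 0.56 × 67.1411712 = 37.599055872 now. The buyer offers 37.599055872 and keeps 100 − 37.599055872 = 62.400944128.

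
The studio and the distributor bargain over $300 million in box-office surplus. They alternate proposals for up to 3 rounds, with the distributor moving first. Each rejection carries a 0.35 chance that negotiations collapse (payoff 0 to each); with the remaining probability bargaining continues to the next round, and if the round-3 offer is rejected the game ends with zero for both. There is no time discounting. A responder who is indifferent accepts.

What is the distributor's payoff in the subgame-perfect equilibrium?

231.75

Round 3 (the distributor proposes): the studio will accept anything ≥ 0, so the distributor offers 0 and keeps 300.
Round 2 (the studio proposes): rejecting gives the distributor an expected 0.65 × 300 = 195; the studio offers that and keeps 105.
Round 1 (the distributor proposes): rejecting gives the studio an expected 0.65 × 105 = 68.25; the distributor offers that and keeps 231.75.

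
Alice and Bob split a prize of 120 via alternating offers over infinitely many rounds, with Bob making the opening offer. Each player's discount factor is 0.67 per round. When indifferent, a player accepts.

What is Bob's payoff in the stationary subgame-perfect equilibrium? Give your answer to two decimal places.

When Bob proposes, Alice accepts any offer worth at least 0.67 times what Alice would get by proposing next round; and vice versa.
This gives x = 120 − 0.67y and y = 120 − 0.67x, where x and y are each side's share when it proposes.
Hence (1 − 0.67·0.67)x = 120(1 − 0.67), i.e. 0.5511·x = 39.6.
x ≈ 71.8563; Alice's share is 120 − x ≈ 48.1437.

71.86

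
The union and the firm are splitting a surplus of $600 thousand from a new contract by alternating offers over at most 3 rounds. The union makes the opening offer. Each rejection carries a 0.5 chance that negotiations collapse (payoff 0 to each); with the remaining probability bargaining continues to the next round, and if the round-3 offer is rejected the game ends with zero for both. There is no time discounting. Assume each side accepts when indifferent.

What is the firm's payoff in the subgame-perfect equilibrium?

Round 3 (the union proposes): rejection yields 0 for the firm; the union offers 0 and keeps 600.
Round 2 (the firm proposes): rejecting gives the union an expected 0.5 × 600 = 300. The firm offers 300 and keeps 600 − 300 = 300.
Round 1 (the union proposes): rejecting gives the firm an expected 0.5 × 300 = 150. The union offers 150 and keeps 600 − 150 = 450.

150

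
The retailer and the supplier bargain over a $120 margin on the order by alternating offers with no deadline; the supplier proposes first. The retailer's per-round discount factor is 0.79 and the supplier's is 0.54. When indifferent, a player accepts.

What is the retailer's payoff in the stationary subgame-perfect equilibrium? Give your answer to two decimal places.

76.05

Let x be the supplier's share when the supplier proposes and y be the retailer's share when the retailer proposes.
The retailer accepts iff offered ≥ 0.79·y, so x = 120 − 0.79y. Symmetrically y = 120 − 0.54x.
Substituting: x = 120 − 0.79(120 − 0.54x), giving x(1 − 0.54·0.79) = 120(1 − 0.79).
So x = 120 × 0.21 / 0.5734 ≈ 43.9484, and the retailer receives 120 − x ≈ 76.0516.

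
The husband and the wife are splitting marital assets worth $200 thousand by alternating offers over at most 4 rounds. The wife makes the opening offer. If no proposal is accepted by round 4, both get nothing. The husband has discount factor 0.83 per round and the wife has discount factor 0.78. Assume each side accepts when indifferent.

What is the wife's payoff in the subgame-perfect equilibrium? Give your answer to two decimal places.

Round 4 (the husband proposes): rejection yields 0 for the wife; the husband offers 0 and keeps 200.
Round 3 (the wife proposes): the husband can get 200 next round, worth 0.83 × 200 = 166 now. The wife offers 166 and keeps 200 − 166 = 34.
Round 2 (the husband proposes): the wife can get 34 next round, worth 0.78 × 34 = 26.52 now. The husband offers 26.52 and keeps 200 − 26.52 = 173.48.
Round 1 (the wife proposes): the husband can get 173.48 next round, worth 0.83 × 173.48 = 143.9884 now; the wife offers that and keeps 56.0116.

56.01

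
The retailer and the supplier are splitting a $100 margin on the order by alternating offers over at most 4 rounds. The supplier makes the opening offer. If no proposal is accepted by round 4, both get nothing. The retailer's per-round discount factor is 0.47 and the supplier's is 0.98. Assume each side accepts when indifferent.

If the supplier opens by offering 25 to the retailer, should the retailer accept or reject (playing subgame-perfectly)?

Accept

Work out the retailer's continuation value if the offer is rejected.
Round 4 (the retailer proposes): the supplier will accept anything ≥ 0, so the retailer offers 0 and keeps 100.
Round 3 (the supplier proposes): the retailer can get 100 next round, worth 0.47 × 100 = 47 now. The supplier offers 47 and keeps 100 − 47 = 53.
Round 2 (the retailer proposes): the supplier can get 53 next round, worth 0.98 × 53 = 51.94 now. The retailer offers 51.94 and keeps 100 − 51.94 = 48.06.
So by rejecting in round 1, the retailer gets 48.06 next round, worth 0.47 × 48.06 = 22.5882 now.
Offer 25 ≥ 22.5882, so the retailer accepts.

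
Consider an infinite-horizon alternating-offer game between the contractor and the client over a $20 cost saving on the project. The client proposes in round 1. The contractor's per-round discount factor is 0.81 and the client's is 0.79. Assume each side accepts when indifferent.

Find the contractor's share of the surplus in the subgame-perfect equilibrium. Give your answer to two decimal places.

9.45

Let x be the client's share when the client proposes and y be the contractor's share when the contractor proposes.
The contractor accepts iff offered ≥ 0.81·y, so x = 20 − 0.81y. Symmetrically y = 20 − 0.79x.
Substituting: x = 20 − 0.81(20 − 0.79x), giving x(1 − 0.79·0.81) = 20(1 − 0.81).
So x = 20 × 0.19 / 0.3601 ≈ 10.5526, and the contractor receives 20 − x ≈ 9.4474.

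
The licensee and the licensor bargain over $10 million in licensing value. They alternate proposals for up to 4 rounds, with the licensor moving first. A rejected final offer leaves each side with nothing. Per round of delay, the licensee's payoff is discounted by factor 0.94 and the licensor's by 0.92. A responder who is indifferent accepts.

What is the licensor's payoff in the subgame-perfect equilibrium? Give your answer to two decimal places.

1.12

Solve by backward induction from round 4.
Round 4 (the licensee proposes): rejection yields 0 for the licensor; the licensee offers 0 and keeps 10.
Round 3 (the licensor proposes): the licensee can get 10 next round, worth 0.94 × 10 = 9.4 now. The licensor offers 9.4 and keeps 10 − 9.4 = 0.6.
Round 2 (the licensee proposes): the licensor can get 0.6 next round, worth 0.92 × 0.6 = 0.552 now. The licensee offers 0.552 and keeps 10 − 0.552 = 9.448.
Round 1 (the licensor proposes): the licensee can get 9.448 next round, worth 0.94 × 9.448 = 8.88112 now, so the licensor offers 8.88112, keeping 1.11888.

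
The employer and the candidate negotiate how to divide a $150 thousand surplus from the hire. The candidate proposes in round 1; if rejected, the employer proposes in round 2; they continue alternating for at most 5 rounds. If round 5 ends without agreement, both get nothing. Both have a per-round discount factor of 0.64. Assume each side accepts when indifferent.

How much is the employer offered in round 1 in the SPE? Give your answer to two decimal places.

48.72

Round 5 (the candidate proposes): rejection yields 0 for the employer; the candidate offers 0 and keeps 150.
Round 4 (the employer proposes): the candidate can get 150 next round, worth 0.64 × 150 = 96 now; the employer offers that and keeps 54.
Round 3 (the candidate proposes): the employer can get 54 next round, worth 0.64 × 54 = 34.56 now; the candidate offers that and keeps 115.44.
Round 2 (the employer proposes): the candidate can get 115.44 next round, worth 0.64 × 115.44 = 73.8816 now. The employer offers 73.8816 and keeps 150 − 73.8816 = 76.1184.
Round 1 (the candidate proposes): the employer can get 76.1184 next round, worth 0.64 × 76.1184 = 48.715776 now. The candidate offers 48.715776 and keeps 150 − 48.715776 = 101.284224.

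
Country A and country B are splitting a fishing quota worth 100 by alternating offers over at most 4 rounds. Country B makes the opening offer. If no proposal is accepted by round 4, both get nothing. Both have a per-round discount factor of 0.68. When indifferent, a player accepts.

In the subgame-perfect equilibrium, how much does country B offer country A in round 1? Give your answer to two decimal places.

53.20

Solve by backward induction from round 4.
Round 4 (country A proposes): country B will accept anything ≥ 0, so country A offers 0 and keeps 100.
Round 3 (country B proposes): country A can get 100 next round, worth 0.68 × 100 = 68 now; country B offers that and keeps 32.
Round 2 (country A proposes): country B can get 32 next round, worth 0.68 × 32 = 21.76 now. Country A offers 21.76 and keeps 100 − 21.76 = 78.24.
Round 1 (country B proposes): country A can get 78.24 next round, worth 0.68 × 78.24 = 53.2032 now. Country B offers 53.2032 and keeps 100 − 53.2032 = 46.7968.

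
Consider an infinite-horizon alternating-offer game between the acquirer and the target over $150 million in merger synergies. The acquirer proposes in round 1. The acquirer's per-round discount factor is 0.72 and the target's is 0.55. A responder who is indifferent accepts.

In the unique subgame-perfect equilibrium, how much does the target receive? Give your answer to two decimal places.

When the acquirer proposes, the target accepts any offer worth at least 0.55 times what the target would get by proposing next round; and vice versa.
This gives x = 150 − 0.55y and y = 150 − 0.72x, where x and y are each side's share when it proposes.
Hence (1 − 0.55·0.72)x = 150(1 − 0.55), i.e. 0.604·x = 67.5.
x ≈ 111.7550; the target's share is 150 − x ≈ 38.2450.

38.25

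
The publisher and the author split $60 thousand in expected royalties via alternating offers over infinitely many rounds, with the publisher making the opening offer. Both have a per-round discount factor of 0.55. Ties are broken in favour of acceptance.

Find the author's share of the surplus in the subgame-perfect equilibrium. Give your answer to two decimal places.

When the publisher proposes, the author accepts any offer worth at least 0.55 times what the author would get by proposing next round; and vice versa.
This gives x = 60 − 0.55y and y = 60 − 0.55x, where x and y are each side's share when it proposes.
Hence (1 − 0.55·0.55)x = 60(1 − 0.55), i.e. 0.6975·x = 27.
x ≈ 38.7097; the author's share is 60 − x ≈ 21.2903.

21.29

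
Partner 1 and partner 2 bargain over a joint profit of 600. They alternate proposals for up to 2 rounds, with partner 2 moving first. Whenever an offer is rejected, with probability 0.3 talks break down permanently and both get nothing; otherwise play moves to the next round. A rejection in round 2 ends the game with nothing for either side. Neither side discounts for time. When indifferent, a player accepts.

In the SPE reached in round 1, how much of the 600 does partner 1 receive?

420

Round 2 (partner 1 proposes): rejection yields 0 for partner 2; partner 1 offers 0 and keeps 600.
Round 1 (partner 2 proposes): rejecting gives partner 1 an expected 0.7 × 600 = 420. Partner 2 offers 420 and keeps 600 − 420 = 180.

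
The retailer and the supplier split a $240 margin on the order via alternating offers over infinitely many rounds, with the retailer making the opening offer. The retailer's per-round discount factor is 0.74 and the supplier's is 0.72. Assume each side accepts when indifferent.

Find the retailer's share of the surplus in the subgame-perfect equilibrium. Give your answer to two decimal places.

Let x be the retailer's share when the retailer proposes and y be the supplier's share when the supplier proposes.
The supplier accepts iff offered ≥ 0.72·y, so x = 240 − 0.72y. Symmetrically y = 240 − 0.74x.
Substituting: x = 240 − 0.72(240 − 0.74x), giving x(1 − 0.74·0.72) = 240(1 − 0.72).
So x = 240 × 0.28 / 0.4672 ≈ 143.8356, and the supplier receives 240 − x ≈ 96.1644.

143.84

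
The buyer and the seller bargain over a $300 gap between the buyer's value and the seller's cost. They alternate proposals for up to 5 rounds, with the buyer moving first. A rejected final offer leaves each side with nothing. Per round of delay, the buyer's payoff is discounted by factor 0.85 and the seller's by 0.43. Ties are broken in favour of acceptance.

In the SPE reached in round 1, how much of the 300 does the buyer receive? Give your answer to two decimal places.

273.58

Round 5 (the buyer proposes): the seller will accept anything ≥ 0, so the buyer offers 0 and keeps 300.
Round 4 (the seller proposes): the buyer can get 300 next round, worth 0.85 × 300 = 255 now, so the seller offers 255, keeping 45.
Round 3 (the buyer proposes): the seller can get 45 next round, worth 0.43 × 45 = 19.35 now; the buyer offers that and keeps 280.65.
Round 2 (the seller proposes): the buyer can get 280.65 next round, worth 0.85 × 280.65 = 238.5525 now, so the seller offers 238.5525, keeping 61.4475.
Round 1 (the buyer proposes): the seller can get 61.4475 next round, worth 0.43 × 61.4475 = 26.422425 now. The buyer offers 26.422425 and keeps 300 − 26.422425 = 273.577575.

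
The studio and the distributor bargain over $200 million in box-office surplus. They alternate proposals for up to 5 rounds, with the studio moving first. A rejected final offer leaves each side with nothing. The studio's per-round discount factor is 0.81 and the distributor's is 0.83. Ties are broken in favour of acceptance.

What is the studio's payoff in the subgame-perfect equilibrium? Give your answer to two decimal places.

Solve by backward induction from round 5.
Round 5 (the studio proposes): the distributor will accept anything ≥ 0, so the studio offers 0 and keeps 200.
Round 4 (the distributor proposes): the studio can get 200 next round, worth 0.81 × 200 = 162 now, so the distributor offers 162, keeping 38.
Round 3 (the studio proposes): the distributor can get 38 next round, worth 0.83 × 38 = 31.54 now; the studio offers that and keeps 168.46.
Round 2 (the distributor proposes): the studio can get 168.46 next round, worth 0.81 × 168.46 = 136.4526 now. The distributor offers 136.4526 and keeps 200 − 136.4526 = 63.5474.
Round 1 (the studio proposes): the distributor can get 63.5474 next round, worth 0.83 × 63.5474 = 52.744342 now, so the studio offers 52.744342, keeping 147.255658.

147.26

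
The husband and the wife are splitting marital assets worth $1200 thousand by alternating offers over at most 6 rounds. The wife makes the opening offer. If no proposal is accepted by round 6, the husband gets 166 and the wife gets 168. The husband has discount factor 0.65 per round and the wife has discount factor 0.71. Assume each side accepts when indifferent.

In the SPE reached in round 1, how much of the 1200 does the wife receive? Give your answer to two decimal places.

726.54

Round 6 (the husband proposes): the wife gets 168 if talks fail, so the husband offers 168 and keeps 1032.
Round 5 (the wife proposes): the husband can get 1032 next round, worth 0.65 × 1032 = 670.8 now; the wife offers that and keeps 529.2.
Round 4 (the husband proposes): the wife can get 529.2 next round, worth 0.71 × 529.2 = 375.732 now; the husband offers that and keeps 824.268.
Round 3 (the wife proposes): the husband can get 824.268 next round, worth 0.65 × 824.268 = 535.7742 now. The wife offers 535.7742 and keeps 1200 − 535.7742 = 664.2258.
Round 2 (the husband proposes): the wife can get 664.2258 next round, worth 0.71 × 664.2258 = 471.600318 now, so the husband offers 471.600318, keeping 728.399682.
Round 1 (the wife proposes): the husband can get 728.399682 next round, worth 0.65 × 728.399682 = 473.4597933 now. The wife offers 473.4597933 and keeps 1200 − 473.4597933 = 726.5402067.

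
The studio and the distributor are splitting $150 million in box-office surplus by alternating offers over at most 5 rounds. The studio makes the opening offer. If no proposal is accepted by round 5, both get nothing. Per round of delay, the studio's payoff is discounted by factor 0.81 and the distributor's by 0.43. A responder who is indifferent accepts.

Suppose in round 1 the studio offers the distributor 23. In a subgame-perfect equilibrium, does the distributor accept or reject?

Accept

Round 5 (the studio proposes): the distributor will accept anything ≥ 0, so the studio offers 0 and keeps 150.
Round 4 (the distributor proposes): the studio can get 150 next round, worth 0.81 × 150 = 121.5 now; the distributor offers that and keeps 28.5.
Round 3 (the studio proposes): the distributor can get 28.5 next round, worth 0.43 × 28.5 = 12.255 now; the studio offers that and keeps 137.745.
Round 2 (the distributor proposes): the studio can get 137.745 next round, worth 0.81 × 137.745 = 111.57345 now. The distributor offers 111.57345 and keeps 150 − 111.57345 = 38.42655.
So by rejecting in round 1, the distributor gets 38.42655 next round, worth 0.43 × 38.42655 = 16.5234165 now.
Offer 23 ≥ 16.5234165, so the distributor accepts.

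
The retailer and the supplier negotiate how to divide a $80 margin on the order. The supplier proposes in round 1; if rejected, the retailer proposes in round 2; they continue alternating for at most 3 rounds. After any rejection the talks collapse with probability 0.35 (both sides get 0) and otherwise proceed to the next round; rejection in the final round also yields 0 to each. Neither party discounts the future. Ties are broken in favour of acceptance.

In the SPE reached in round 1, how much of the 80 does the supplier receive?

61.8

Round 3 (the supplier proposes): rejection yields 0 for the retailer; the supplier offers 0 and keeps 80.
Round 2 (the retailer proposes): rejecting gives the supplier an expected 0.65 × 80 = 52; the retailer offers that and keeps 28.
Round 1 (the supplier proposes): rejecting gives the retailer an expected 0.65 × 28 = 18.2, so the supplier offers 18.2, keeping 61.8.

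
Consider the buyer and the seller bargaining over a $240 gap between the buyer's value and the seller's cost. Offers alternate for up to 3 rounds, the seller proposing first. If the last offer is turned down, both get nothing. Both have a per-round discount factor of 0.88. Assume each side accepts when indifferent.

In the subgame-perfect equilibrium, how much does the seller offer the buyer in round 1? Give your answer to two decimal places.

25.34

Round 3 (the seller proposes): the buyer will accept anything ≥ 0, so the seller offers 0 and keeps 240.
Round 2 (the buyer proposes): the seller can get 240 next round, worth 0.88 × 240 = 211.2 now. The buyer offers 211.2 and keeps 240 − 211.2 = 28.8.
Round 1 (the seller proposes): the buyer can get 28.8 next round, worth 0.88 × 28.8 = 25.344 now; the seller offers that and keeps 214.656.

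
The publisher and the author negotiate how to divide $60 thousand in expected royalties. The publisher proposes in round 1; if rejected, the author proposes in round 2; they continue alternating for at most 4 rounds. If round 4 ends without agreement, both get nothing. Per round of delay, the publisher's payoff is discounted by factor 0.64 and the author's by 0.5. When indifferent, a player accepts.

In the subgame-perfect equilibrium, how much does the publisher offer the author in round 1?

20.4

Solve by backward induction from round 4.
Round 4 (the author proposes): the publisher will accept anything ≥ 0, so the author offers 0 and keeps 60.
Round 3 (the publisher proposes): the author can get 60 next round, worth 0.5 × 60 = 30 now. The publisher offers 30 and keeps 60 − 30 = 30.
Round 2 (the author proposes): the publisher can get 30 next round, worth 0.64 × 30 = 19.2 now; the author offers that and keeps 40.8.
Round 1 (the publisher proposes): the author can get 40.8 next round, worth 0.5 × 40.8 = 20.4 now; the publisher offers that and keeps 39.6.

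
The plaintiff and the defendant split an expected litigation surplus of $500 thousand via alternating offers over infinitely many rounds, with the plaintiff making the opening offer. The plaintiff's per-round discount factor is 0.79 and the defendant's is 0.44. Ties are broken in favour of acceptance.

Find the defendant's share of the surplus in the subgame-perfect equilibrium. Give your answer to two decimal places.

70.82

In a stationary SPE each proposer offers the other exactly their discounted continuation value.
If the plaintiff keeps x when proposing and the defendant keeps y when proposing, then x = 500 − 0.44y and y = 500 − 0.79x.
Solving: x = 500(1 − 0.44) / (1 − 0.79·0.44) = 280 / 0.6524 ≈ 429.1845.
The defendant gets 500 − 429.1845 ≈ 70.8155.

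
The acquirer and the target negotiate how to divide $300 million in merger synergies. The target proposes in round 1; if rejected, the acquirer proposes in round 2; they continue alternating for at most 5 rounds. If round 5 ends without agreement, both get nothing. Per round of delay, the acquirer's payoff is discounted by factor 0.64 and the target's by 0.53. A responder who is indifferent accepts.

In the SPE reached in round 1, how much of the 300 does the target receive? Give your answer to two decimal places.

179.15

Round 5 (the target proposes): rejection yields 0 for the acquirer; the target offers 0 and keeps 300.
Round 4 (the acquirer proposes): the target can get 300 next round, worth 0.53 × 300 = 159 now. The acquirer offers 159 and keeps 300 − 159 = 141.
Round 3 (the target proposes): the acquirer can get 141 next round, worth 0.64 × 141 = 90.24 now, so the target offers 90.24, keeping 209.76.
Round 2 (the acquirer proposes): the target can get 209.76 next round, worth 0.53 × 209.76 = 111.1728 now; the acquirer offers that and keeps 188.8272.
Round 1 (the target proposes): the acquirer can get 188.8272 next round, worth 0.64 × 188.8272 = 120.849408 now; the target offers that and keeps 179.150592.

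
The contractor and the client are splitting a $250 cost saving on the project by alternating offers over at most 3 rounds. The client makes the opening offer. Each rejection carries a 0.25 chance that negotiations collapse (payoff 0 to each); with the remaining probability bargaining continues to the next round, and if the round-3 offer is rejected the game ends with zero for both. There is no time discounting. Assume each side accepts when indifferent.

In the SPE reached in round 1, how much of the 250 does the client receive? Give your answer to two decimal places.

By backward induction:
Round 3 (the client proposes): the contractor will accept anything ≥ 0, so the client offers 0 and keeps 250.
Round 2 (the contractor proposes): rejecting gives the client an expected 0.75 × 250 = 187.5, so the contractor offers 187.5, keeping 62.5.
Round 1 (the client proposes): rejecting gives the contractor an expected 0.75 × 62.5 = 46.875. The client offers 46.875 and keeps 250 − 46.875 = 203.125.

203.13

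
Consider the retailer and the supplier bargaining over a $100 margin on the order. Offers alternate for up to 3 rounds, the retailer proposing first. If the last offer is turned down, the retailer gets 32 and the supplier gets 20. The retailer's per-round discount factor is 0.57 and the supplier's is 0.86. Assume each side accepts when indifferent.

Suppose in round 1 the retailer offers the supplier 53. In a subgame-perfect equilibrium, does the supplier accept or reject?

Work out the supplier's continuation value if the offer is rejected.
Round 3 (the retailer proposes): the supplier gets 20 if talks fail, so the retailer offers 20 and keeps 80.
Round 2 (the supplier proposes): the retailer can get 80 next round, worth 0.57 × 80 = 45.6 now. The supplier offers 45.6 and keeps 100 − 45.6 = 54.4.
So by rejecting in round 1, the supplier gets 54.4 next round, worth 0.86 × 54.4 = 46.784 now.
Offer 53 ≥ 46.784, so the supplier accepts.

Accept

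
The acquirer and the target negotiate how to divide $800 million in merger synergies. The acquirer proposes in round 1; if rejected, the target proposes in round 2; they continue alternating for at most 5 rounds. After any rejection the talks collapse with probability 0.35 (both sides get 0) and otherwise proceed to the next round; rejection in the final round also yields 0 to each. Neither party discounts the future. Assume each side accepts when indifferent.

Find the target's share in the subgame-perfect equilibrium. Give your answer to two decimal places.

Round 5 (the acquirer proposes): the target will accept anything ≥ 0, so the acquirer offers 0 and keeps 800.
Round 4 (the target proposes): rejecting gives the acquirer an expected 0.65 × 800 = 520. The target offers 520 and keeps 800 − 520 = 280.
Round 3 (the acquirer proposes): rejecting gives the target an expected 0.65 × 280 = 182. The acquirer offers 182 and keeps 800 − 182 = 618.
Round 2 (the target proposes): rejecting gives the acquirer an expected 0.65 × 618 = 401.7, so the target offers 401.7, keeping 398.3.
Round 1 (the acquirer proposes): rejecting gives the target an expected 0.65 × 398.3 = 258.895. The acquirer offers 258.895 and keeps 800 − 258.895 = 541.105.

258.90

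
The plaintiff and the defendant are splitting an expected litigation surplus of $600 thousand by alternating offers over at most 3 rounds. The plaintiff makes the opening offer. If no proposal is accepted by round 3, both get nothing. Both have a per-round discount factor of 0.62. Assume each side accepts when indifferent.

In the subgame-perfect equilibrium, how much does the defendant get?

Round 3 (the plaintiff proposes): the defendant will accept anything ≥ 0, so the plaintiff offers 0 and keeps 600.
Round 2 (the defendant proposes): the plaintiff can get 600 next round, worth 0.62 × 600 = 372 now. The defendant offers 372 and keeps 600 − 372 = 228.
Round 1 (the plaintiff proposes): the defendant can get 228 next round, worth 0.62 × 228 = 141.36 now. The plaintiff offers 141.36 and keeps 600 − 141.36 = 458.64.

141.36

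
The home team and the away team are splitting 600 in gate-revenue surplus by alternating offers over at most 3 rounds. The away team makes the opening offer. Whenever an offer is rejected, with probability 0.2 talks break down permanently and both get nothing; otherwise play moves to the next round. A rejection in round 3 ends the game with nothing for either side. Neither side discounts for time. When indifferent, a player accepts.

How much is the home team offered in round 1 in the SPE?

96

By backward induction:
Round 3 (the away team proposes): the home team will accept anything ≥ 0, so the away team offers 0 and keeps 600.
Round 2 (the home team proposes): rejecting gives the away team an expected 0.8 × 600 = 480; the home team offers that and keeps 120.
Round 1 (the away team proposes): rejecting gives the home team an expected 0.8 × 120 = 96. The away team offers 96 and keeps 600 − 96 = 504.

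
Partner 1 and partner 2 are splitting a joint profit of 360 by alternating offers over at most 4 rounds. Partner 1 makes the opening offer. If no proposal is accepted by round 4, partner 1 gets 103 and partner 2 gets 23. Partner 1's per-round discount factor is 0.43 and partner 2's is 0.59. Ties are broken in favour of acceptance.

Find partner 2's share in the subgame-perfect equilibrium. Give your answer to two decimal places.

159.54

Round 4 (partner 2 proposes): partner 1 gets 103 if talks fail, so partner 2 offers 103 and keeps 257.
Round 3 (partner 1 proposes): partner 2 can get 257 next round, worth 0.59 × 257 = 151.63 now; partner 1 offers that and keeps 208.37.
Round 2 (partner 2 proposes): partner 1 can get 208.37 next round, worth 0.43 × 208.37 = 89.5991 now; partner 2 offers that and keeps 270.4009.
Round 1 (partner 1 proposes): partner 2 can get 270.4009 next round, worth 0.59 × 270.4009 = 159.536531 now, so partner 1 offers 159.536531, keeping 200.463469.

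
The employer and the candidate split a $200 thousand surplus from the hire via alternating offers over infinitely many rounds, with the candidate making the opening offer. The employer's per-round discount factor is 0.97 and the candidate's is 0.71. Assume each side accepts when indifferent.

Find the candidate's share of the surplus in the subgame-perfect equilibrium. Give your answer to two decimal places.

When the candidate proposes, the employer accepts any offer worth at least 0.97 times what the employer would get by proposing next round; and vice versa.
This gives x = 200 − 0.97y and y = 200 − 0.71x, where x and y are each side's share when it proposes.
Hence (1 − 0.97·0.71)x = 200(1 − 0.97), i.e. 0.3113·x = 6.
x ≈ 19.2740; the employer's share is 200 − x ≈ 180.7260.

19.27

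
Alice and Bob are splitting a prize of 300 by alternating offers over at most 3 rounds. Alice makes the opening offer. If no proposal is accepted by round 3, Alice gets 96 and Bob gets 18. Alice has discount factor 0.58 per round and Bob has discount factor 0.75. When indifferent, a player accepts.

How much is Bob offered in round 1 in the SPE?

102.33

Round 3 (Alice proposes): Bob gets 18 if talks fail, so Alice offers 18 and keeps 282.
Round 2 (Bob proposes): Alice can get 282 next round, worth 0.58 × 282 = 163.56 now; Bob offers that and keeps 136.44.
Round 1 (Alice proposes): Bob can get 136.44 next round, worth 0.75 × 136.44 = 102.33 now, so Alice offers 102.33, keeping 197.67.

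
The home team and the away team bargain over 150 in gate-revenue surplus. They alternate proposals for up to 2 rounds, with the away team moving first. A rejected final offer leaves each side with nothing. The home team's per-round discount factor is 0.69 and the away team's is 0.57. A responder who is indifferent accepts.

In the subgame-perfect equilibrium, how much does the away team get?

46.5

Round 2 (the home team proposes): rejection yields 0 for the away team; the home team offers 0 and keeps 150.
Round 1 (the away team proposes): the home team can get 150 next round, worth 0.69 × 150 = 103.5 now. The away team offers 103.5 and keeps 150 − 103.5 = 46.5.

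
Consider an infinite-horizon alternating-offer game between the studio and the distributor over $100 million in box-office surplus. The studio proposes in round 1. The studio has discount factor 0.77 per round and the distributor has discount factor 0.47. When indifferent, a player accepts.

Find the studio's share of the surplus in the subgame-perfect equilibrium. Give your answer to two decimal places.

When the studio proposes, the distributor accepts any offer worth at least 0.47 times what the distributor would get by proposing next round; and vice versa.
This gives x = 100 − 0.47y and y = 100 − 0.77x, where x and y are each side's share when it proposes.
Hence (1 − 0.47·0.77)x = 100(1 − 0.47), i.e. 0.6381·x = 53.
x ≈ 83.0591; the distributor's share is 100 − x ≈ 16.9409.

83.06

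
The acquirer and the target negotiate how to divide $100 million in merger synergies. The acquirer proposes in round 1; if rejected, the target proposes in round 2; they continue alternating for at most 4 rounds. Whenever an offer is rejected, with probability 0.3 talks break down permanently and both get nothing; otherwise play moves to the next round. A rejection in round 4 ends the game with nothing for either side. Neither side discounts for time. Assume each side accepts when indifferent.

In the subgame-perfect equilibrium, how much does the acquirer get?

Round 4 (the target proposes): rejection yields 0 for the acquirer; the target offers 0 and keeps 100.
Round 3 (the acquirer proposes): rejecting gives the target an expected 0.7 × 100 = 70; the acquirer offers that and keeps 30.
Round 2 (the target proposes): rejecting gives the acquirer an expected 0.7 × 30 = 21. The target offers 21 and keeps 100 − 21 = 79.
Round 1 (the acquirer proposes): rejecting gives the target an expected 0.7 × 79 = 55.3, so the acquirer offers 55.3, keeping 44.7.

44.7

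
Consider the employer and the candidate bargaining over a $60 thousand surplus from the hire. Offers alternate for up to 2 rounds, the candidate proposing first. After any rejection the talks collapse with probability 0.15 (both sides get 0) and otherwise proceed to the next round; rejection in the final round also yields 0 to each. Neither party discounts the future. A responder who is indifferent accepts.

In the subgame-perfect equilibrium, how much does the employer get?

By backward induction:
Round 2 (the employer proposes): rejection yields 0 for the candidate; the employer offers 0 and keeps 60.
Round 1 (the candidate proposes): rejecting gives the employer an expected 0.85 × 60 = 51, so the candidate offers 51, keeping 9.

51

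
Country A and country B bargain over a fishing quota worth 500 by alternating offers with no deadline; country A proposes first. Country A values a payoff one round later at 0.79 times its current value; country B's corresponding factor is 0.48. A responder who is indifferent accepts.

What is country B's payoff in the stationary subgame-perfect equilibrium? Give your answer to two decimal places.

Let x be country A's share when country A proposes and y be country B's share when country B proposes.
Country B accepts iff offered ≥ 0.48·y, so x = 500 − 0.48y. Symmetrically y = 500 − 0.79x.
Substituting: x = 500 − 0.48(500 − 0.79x), giving x(1 − 0.79·0.48) = 500(1 − 0.48).
So x = 500 × 0.52 / 0.6208 ≈ 418.8144, and country B receives 500 − x ≈ 81.1856.

81.19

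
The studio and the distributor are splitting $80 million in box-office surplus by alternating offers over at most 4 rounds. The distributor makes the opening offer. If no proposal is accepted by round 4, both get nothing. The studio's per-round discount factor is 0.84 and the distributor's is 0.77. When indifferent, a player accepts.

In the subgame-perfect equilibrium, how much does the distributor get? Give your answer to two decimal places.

21.08

Solve by backward induction from round 4.
Round 4 (the studio proposes): the distributor will accept anything ≥ 0, so the studio offers 0 and keeps 80.
Round 3 (the distributor proposes): the studio can get 80 next round, worth 0.84 × 80 = 67.2 now, so the distributor offers 67.2, keeping 12.8.
Round 2 (the studio proposes): the distributor can get 12.8 next round, worth 0.77 × 12.8 = 9.856 now. The studio offers 9.856 and keeps 80 − 9.856 = 70.144.
Round 1 (the distributor proposes): the studio can get 70.144 next round, worth 0.84 × 70.144 = 58.92096 now; the distributor offers that and keeps 21.07904.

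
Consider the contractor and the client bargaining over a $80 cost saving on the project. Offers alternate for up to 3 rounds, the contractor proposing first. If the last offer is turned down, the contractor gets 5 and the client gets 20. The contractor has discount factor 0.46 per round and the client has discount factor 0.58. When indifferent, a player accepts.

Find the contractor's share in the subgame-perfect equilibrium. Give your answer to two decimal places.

Round 3 (the contractor proposes): the client gets 20 if talks fail, so the contractor offers 20 and keeps 60.
Round 2 (the client proposes): the contractor can get 60 next round, worth 0.46 × 60 = 27.6 now; the client offers that and keeps 52.4.
Round 1 (the contractor proposes): the client can get 52.4 next round, worth 0.58 × 52.4 = 30.392 now, so the contractor offers 30.392, keeping 49.608.

49.61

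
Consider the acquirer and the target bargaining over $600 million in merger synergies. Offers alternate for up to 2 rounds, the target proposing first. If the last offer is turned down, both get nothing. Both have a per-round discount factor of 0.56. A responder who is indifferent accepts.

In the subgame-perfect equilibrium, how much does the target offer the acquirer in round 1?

336

Round 2 (the acquirer proposes): rejection yields 0 for the target; the acquirer offers 0 and keeps 600.
Round 1 (the target proposes): the acquirer can get 600 next round, worth 0.56 × 600 = 336 now. The target offers 336 and keeps 600 − 336 = 264.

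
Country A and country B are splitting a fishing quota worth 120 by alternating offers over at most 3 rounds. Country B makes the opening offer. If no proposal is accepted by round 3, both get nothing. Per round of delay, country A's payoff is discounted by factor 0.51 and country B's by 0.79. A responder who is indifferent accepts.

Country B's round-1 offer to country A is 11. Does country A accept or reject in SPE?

Round 3 (country B proposes): rejection yields 0 for country A; country B offers 0 and keeps 120.
Round 2 (country A proposes): country B can get 120 next round, worth 0.79 × 120 = 94.8 now; country A offers that and keeps 25.2.
So by rejecting in round 1, country A gets 25.2 next round, worth 0.51 × 25.2 = 12.852 now.
Offer 11 < 12.852, so country A rejects.

Reject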